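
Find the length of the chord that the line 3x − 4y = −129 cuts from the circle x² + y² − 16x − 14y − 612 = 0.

20

Centre (8, 7), r² = 725. Perpendicular distance d from centre to line = |125| / √25 = 125/√25.
Chord = 2√(r² − d²) = 2·√(100) = 20.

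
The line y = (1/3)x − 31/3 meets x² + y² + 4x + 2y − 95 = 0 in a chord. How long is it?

Centre (−2, −1), r² = 100. Perpendicular distance d from centre to line = |−30| / √10 = 30/√10.
Half the chord is √(r² − d²) = √(10), so the full chord is 2√10.

2√10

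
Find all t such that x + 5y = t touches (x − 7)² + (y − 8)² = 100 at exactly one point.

The line touches the circle iff its distance from (7, 8) is 10:
|1·7 + 5·8 − t| / √26 = 10
|t − (47)| = 10√26.

t = 47 ± 10√26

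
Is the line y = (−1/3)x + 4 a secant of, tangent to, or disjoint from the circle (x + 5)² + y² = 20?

disjoint

Substituting the line into the circle gives 10x² + 66x + 189 = 0.
Discriminant = (66)² − 4·10·(189) = −3204 < 0.
No real roots: the line does not meet the circle.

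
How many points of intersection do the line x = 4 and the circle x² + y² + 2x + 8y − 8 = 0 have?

d² = (1·(−1) + 0·(−4) − (4))² = 25; r² = 25.
Since d² = r², the line is tangent.

1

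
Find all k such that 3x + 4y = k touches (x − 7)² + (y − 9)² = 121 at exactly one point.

k = 2 or k = 112

The line touches the circle iff its distance from (7, 9) is 11:
|3·7 + 4·9 − k| / √25 = 11
|k − (57)| = 11·5, so k = 112 or k = 2.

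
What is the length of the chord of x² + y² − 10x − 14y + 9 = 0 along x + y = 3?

From the line, y = −x + 3. Substituting:
2x² − 2x − 24 = 0  ⟹  x² − x − 12 = 0
x = 4 or x = −3, giving (4, −1) and (−3, 6).
|(4, −1) − (−3, 6)| = √((7)² + (−7)²) = 7√2.

7√2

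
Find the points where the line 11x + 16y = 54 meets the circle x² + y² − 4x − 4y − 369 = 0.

Substitute y = (54 − 11x)/16:
377x² − 1508x − 95004 = 0  ⟹  x² − 4x − 252 = 0
x = 18 or x = −14, giving (18, −9) and (−14, 13).

(−14, 13) and (18, −9)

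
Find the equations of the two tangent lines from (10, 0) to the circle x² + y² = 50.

x − y = 10 and x + y = 10

Let a tangent through (10, 0) have slope m. Its distance from (0, 0) must equal 5√2:
(−10m − (0))² = 50(m² + 1)
m² − 1 = 0, so m = 1 or m = −1.
With m = 1: x − y = 10. With m = −1: x + y = 10.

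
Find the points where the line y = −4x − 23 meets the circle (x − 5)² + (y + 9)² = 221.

(−6, 1) and (0, −23)

Substitute y = −4x − 23:
17x² + 102x = 0  ⟹  x² + 6x = 0
x = 0 or x = −6, giving (0, −23) and (−6, 1).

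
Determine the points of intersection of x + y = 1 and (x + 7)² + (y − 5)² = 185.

Express y = −x + 1 and substitute into the circle:
2x² + 22x − 120 = 0  ⟹  x² + 11x − 60 = 0
x = 4 or x = −15, giving (4, −3) and (−15, 16).

(−15, 16) and (4, −3)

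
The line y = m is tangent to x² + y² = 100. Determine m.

Tangency holds when the distance from the centre (0, 0) to the line equals the radius 10:
|0·0 + 1·0 − m| / √1 = 10
|m| = 10, so m = 10 or m = −10.

m = −10 or m = 10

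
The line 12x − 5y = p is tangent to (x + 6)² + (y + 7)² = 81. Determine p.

Tangency holds when the distance from the centre (−6, −7) to the line equals the radius 9:
|12·(−6) − 5·(−7) − p| / √169 = 9
|p − (−37)| = 9·13, so p = 80 or p = −154.

p = −154 or p = 80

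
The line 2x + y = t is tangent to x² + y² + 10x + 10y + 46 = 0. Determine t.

t = −15 ± 2√5

The line touches the circle iff its distance from (−5, −5) is 2:
|2·(−5) + 1·(−5) − t| / √5 = 2
|t − (−15)| = 2√5.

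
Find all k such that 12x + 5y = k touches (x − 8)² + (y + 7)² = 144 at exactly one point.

k = −95 or k = 217

Tangency holds when the distance from the centre (8, −7) to the line equals the radius 12:
|12·8 + 5·(−7) − k| / √169 = 12
|k − (61)| = 12·13, so k = 217 or k = −95.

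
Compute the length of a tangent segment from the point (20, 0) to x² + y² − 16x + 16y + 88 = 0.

The centre is (8, −8) and r = 2√10. The square of the distance from P to the centre is 144 + 64 = 208.
Power of the point: PT² = |PO|² − r² = 168, so PT = 2√42.

2√42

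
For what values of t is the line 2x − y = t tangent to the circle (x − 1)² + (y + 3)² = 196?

t = 5 ± 14√5

Tangency holds when the distance from the centre (1, −3) to the line equals the radius 14:
|2·1 − 1·(−3) − t| / √5 = 14
|t − (5)| = 14√5.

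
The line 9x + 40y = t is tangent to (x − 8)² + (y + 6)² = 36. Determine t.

The line touches the circle iff its distance from (8, −6) is 6:
|9·8 + 40·(−6) − t| / √1681 = 6
|t − (−168)| = 6·41, so t = 78 or t = −414.

t = −414 or t = 78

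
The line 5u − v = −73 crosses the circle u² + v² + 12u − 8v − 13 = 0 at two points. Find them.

Substitute v = 5u + 73:
26u² + 702u + 4732 = 0  ⟹  u² + 27u + 182 = 0
u = −13 or u = −14, giving (−13, 8) and (−14, 3).

(−14, 3) and (−13, 8)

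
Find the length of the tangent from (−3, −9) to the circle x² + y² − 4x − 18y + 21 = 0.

√285

With centre O = (2, 9), |OP|² = 349 and r² = 64.
By the tangent–radius right angle, tangent length = √(|PO|² − r²) = √285.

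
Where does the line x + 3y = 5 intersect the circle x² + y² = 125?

(−10, 5) and (11, −2)

From the line, y = (5 − x)/3. Substituting:
10x² − 10x − 1100 = 0  ⟹  x² − x − 110 = 0
x = 11 or x = −10, giving (11, −2) and (−10, 5).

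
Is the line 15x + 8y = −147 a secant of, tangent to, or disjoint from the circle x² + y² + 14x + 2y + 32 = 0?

Substituting the line into the circle gives 289x² + 5066x + 21305 = 0.
Δ = 25664356 − 24628580 = 1035776.
Two real roots: the line is a secant.

secant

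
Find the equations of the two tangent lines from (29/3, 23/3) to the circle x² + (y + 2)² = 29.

2x − 5y = −19 and 5x − 2y = 33

A line y − (23/3) = m(x − (29/3)) is tangent when its distance from (0, −2) is √29:
[m·(−29/3) − (−29/3)]² = 29(m² + 1)
10m² − 29m + 10 = 0, so m = 2/5 or m = 5/2.
With m = 2/5: 2x − 5y = −19. With m = 5/2: 5x − 2y = 33.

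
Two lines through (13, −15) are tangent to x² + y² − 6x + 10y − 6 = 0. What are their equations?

Write the tangent as mx − y + (−15 − m·(13)) = 0 and set its distance from the centre to 2√10:
[m·(−10) − (10)]² = 40(m² + 1)
3m² + 10m + 3 = 0, so m = −1/3 or m = −3.
Through (13, −15) these give x + 3y = −32 and 3x + y = 24.

x + 3y = −32 and 3x + y = 24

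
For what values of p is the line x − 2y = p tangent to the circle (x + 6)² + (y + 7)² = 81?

Tangency holds when the distance from the centre (−6, −7) to the line equals the radius 9:
|1·(−6) − 2·(−7) − p| / √5 = 9
|p − (8)| = 9√5.

p = 8 ± 9√5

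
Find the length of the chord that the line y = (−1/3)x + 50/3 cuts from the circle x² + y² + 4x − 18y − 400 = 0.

13√10

The distance from (−2, 9) to the line is 25/√10, and r² = 485.
Half the chord is √(r² − d²) = √(845/2), so the full chord is 13√10.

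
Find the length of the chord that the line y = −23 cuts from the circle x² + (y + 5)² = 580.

Centre (0, −5), r² = 580. Perpendicular distance d from centre to line = |18| / √1 = 18.
Half the chord is √(r² − d²) = √(256), so the full chord is 32.

32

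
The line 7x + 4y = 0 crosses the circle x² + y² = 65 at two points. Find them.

(−4, 7) and (4, −7)

Substitute y = (−7x)/4:
65x² − 1040 = 0  ⟹  x² − 16 = 0
x = 4 or x = −4, giving (4, −7) and (−4, 7).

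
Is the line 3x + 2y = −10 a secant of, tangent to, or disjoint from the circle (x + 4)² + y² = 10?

secant

d² = (3·(−4) + 2·0 − (−10))²/13 = 4/13; r² = 10.
Since d² < r², the line cuts the circle twice.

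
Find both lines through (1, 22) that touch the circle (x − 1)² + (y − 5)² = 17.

A line y − (22) = m(x − (1)) is tangent when its distance from (1, 5) is √17:
[m·(0) − (−17)]² = 17(m² + 1)
m² − 16 = 0, so m = 4 or m = −4.
Through (1, 22) these give 4x − y = −18 and 4x + y = 26.

4x − y = −18 and 4x + y = 26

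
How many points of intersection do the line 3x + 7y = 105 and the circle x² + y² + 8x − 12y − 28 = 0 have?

Centre (−4, 6), r² = 80. Distance² from centre to line = (−75)²/58 = 5625/58.
Since d² > r², the line lies outside the circle.

0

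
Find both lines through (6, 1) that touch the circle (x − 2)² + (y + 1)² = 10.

x + 3y = 9 and 3x − y = 17

Let a tangent through (6, 1) have slope m. Its distance from (2, −1) must equal √10:
[m·(−4) − (−2)]² = 10(m² + 1)
3m² − 8m − 3 = 0, so m = −1/3 or m = 3.
Through (6, 1) these give x + 3y = 9 and 3x − y = 17.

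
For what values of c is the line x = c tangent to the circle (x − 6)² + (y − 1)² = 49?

For a tangent, require d(centre, line) = r = 7.
|1·6 + 0·1 − c| / √1 = 7
|c − (6)| = 7, so c = 13 or c = −1.

c = −1 or c = 13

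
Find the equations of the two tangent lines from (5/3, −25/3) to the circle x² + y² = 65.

A line y − (−25/3) = m(x − (5/3)) is tangent when its distance from (0, 0) is √65:
(−5/3m − (25/3))² = 65(m² + 1)
56m² − 25m − 4 = 0, so m = −1/8 or m = 4/7.
With m = −1/8: x + 8y = −65. With m = 4/7: 4x − 7y = 65.

x + 8y = −65 and 4x − 7y = 65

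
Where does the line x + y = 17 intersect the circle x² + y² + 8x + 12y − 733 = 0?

Express y = −x + 17 and substitute into the circle:
2x² − 38x − 240 = 0  ⟹  x² − 19x − 120 = 0
x = 24 or x = −5, giving (24, −7) and (−5, 22).

(−5, 22) and (24, −7)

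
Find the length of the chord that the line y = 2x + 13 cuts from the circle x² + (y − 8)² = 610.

22√5

Express y = 2x + 13 and substitute into the circle:
5x² + 20x − 585 = 0  ⟹  x² + 4x − 117 = 0
x = 9 or x = −13, giving (9, 31) and (−13, −13).
Chord length = distance between (9, 31) and (−13, −13) = √2420 = 22√5.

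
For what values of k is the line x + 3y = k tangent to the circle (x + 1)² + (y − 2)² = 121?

For a tangent, require d(centre, line) = r = 11.
|1·(−1) + 3·2 − k| / √10 = 11
|k − (5)| = 11√10.

k = 5 ± 11√10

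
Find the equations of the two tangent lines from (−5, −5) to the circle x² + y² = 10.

x − 3y = 10 and 3x − y = −10

Let a tangent through (−5, −5) have slope m. Its distance from (0, 0) must equal √10:
(5m − (5))² = 10(m² + 1)
3m² − 10m + 3 = 0, so m = 1/3 or m = 3.
Through (−5, −5) these give x − 3y = 10 and 3x − y = −10.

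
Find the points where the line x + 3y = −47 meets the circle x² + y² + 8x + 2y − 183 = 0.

(−14, −11) and (−2, −15)

Substitute y = (−47 − x)/3:
10x² + 160x + 280 = 0  ⟹  x² + 16x + 28 = 0
x = −2 or x = −14, giving (−2, −15) and (−14, −11).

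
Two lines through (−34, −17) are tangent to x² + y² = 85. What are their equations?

Write the tangent as mx − y + (−17 − m·(−34)) = 0 and set its distance from the centre to √85:
[m·(34) − (17)]² = 85(m² + 1)
63m² − 68m + 12 = 0, so m = 6/7 or m = 2/9.
With m = 6/7: 6x − 7y = −85. With m = 2/9: 2x − 9y = 85.

6x − 7y = −85 and 2x − 9y = 85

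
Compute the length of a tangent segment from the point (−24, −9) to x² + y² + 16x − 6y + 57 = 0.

The centre is (−8, 3) and r = 4. The square of the distance from P to the centre is 256 + 144 = 400.
Power of the point: PT² = |PO|² − r² = 384, so PT = 8√6.

8√6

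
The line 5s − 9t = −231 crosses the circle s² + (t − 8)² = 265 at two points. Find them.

(−12, 19) and (−3, 24)

Express t = (231 + 5s)/9 and substitute into the circle:
106s² + 1590s + 3816 = 0  ⟹  s² + 15s + 36 = 0
s = −3 or s = −12, giving (−3, 24) and (−12, 19).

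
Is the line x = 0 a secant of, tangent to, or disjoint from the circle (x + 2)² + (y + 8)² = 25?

secant

Substituting the line into the circle gives y² + 16y + 43 = 0.
Δ = 256 − 172 = 84.
Two real roots: the line is a secant.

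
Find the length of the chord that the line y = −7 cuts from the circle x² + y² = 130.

18

From the line, y = −7. Substituting:
x² − 81 = 0
x = 9 or x = −9, giving (9, −7) and (−9, −7).
Chord length = distance between (9, −7) and (−9, −7) = √324 = 18.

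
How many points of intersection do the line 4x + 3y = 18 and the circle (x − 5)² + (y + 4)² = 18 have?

2

Substituting the line into the circle gives 25x² − 330x + 963 = 0.
Δ = 108900 − 96300 = 12600.
Two real roots: the line is a secant.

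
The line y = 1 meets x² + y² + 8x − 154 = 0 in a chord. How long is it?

Centre (−4, 0), r² = 170. Perpendicular distance d from centre to line = |−1| / √1 = 1.
Half the chord is √(r² − d²) = √(169), so the full chord is 26.

26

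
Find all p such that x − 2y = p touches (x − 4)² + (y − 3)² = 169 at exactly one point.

The line touches the circle iff its distance from (4, 3) is 13:
|1·4 − 2·3 − p| / √5 = 13
|p − (−2)| = 13√5.

p = −2 ± 13√5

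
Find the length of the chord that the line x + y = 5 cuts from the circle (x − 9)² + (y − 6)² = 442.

28√2

The distance from (9, 6) to the line is 10/√2, and r² = 442.
Half the chord is √(r² − d²) = √(392), so the full chord is 28√2.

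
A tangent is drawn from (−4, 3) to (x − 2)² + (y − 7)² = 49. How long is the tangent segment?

√3

Centre (2, 7), r² = 49. |PO|² = (−6)² + (−4)² = 52.
The tangent meets the radius at right angles, so tangent² = |PO|² − r² = 52 − 49 = 3.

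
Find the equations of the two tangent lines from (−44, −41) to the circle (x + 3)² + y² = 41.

4x − 5y = 29 and 5x − 4y = −56

Write the tangent as mx − y + (−41 − m·(−44)) = 0 and set its distance from the centre to √41:
[m·(41) − (41)]² = 41(m² + 1)
20m² − 41m + 20 = 0, so m = 4/5 or m = 5/4.
Through (−44, −41) these give 4x − 5y = 29 and 5x − 4y = −56.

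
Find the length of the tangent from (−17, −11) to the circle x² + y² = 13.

With centre O = (0, 0), |OP|² = 410 and r² = 13.
The tangent meets the radius at right angles, so tangent² = |PO|² − r² = 410 − 13 = 397.

√397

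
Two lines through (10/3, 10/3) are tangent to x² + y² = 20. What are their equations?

2x + y = 10 and x + 2y = 10

Let a tangent through (10/3, 10/3) have slope m. Its distance from (0, 0) must equal 2√5:
[m·(−10/3) − (−10/3)]² = 20(m² + 1)
2m² + 5m + 2 = 0, so m = −2 or m = −1/2.
Through (10/3, 10/3) these give 2x + y = 10 and x + 2y = 10.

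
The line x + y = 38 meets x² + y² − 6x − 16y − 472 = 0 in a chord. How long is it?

Express y = −x + 38 and substitute into the circle:
2x² − 66x + 364 = 0  ⟹  x² − 33x + 182 = 0
x = 26 or x = 7, giving (26, 12) and (7, 31).
Chord length = distance between (26, 12) and (7, 31) = √722 = 19√2.

19√2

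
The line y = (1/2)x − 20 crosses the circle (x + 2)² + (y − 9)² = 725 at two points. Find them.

Express y = (−40 + x)/2 and substitute into the circle:
5x² − 100x + 480 = 0  ⟹  x² − 20x + 96 = 0
x = 12 or x = 8, giving (12, −14) and (8, −16).

(8, −16) and (12, −14)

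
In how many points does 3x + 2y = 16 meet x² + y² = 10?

Substituting the line into the circle gives 13x² − 96x + 216 = 0.
Discriminant = (−96)² − 4·13·(216) = −2016 < 0.
No real roots: the line does not meet the circle.

0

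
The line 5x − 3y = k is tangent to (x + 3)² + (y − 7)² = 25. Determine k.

k = −36 ± 5√34

For a tangent, require d(centre, line) = r = 5.
|5·(−3) − 3·7 − k| / √34 = 5
|k − (−36)| = 5√34.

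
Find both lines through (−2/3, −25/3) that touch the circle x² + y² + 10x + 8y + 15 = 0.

Let a tangent through (−2/3, −25/3) have slope m. Its distance from (−5, −4) must equal √26:
(−13/3m − (13/3))² = 26(m² + 1)
5m² − 26m + 5 = 0, so m = 1/5 or m = 5.
With m = 1/5: x − 5y = 41. With m = 5: 5x − y = 5.

x − 5y = 41 and 5x − y = 5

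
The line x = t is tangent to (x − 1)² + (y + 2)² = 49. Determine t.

t = −6 or t = 8

Tangency holds when the distance from the centre (1, −2) to the line equals the radius 7:
|1·1 + 0·(−2) − t| / √1 = 7
|t − (1)| = 7, so t = 8 or t = −6.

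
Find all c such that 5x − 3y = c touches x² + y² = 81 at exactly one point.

The line touches the circle iff its distance from (0, 0) is 9:
|5·0 − 3·0 − c| / √34 = 9
|c| = 9√34.

c = ±9√34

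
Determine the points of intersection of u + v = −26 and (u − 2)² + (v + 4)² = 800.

Express v = −u − 26 and substitute into the circle:
2u² + 40u − 312 = 0  ⟹  u² + 20u − 156 = 0
u = 6 or u = −26, giving (6, −32) and (−26, 0).

(−26, 0) and (6, −32)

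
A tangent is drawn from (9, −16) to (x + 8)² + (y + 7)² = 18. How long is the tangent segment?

4√22

The centre is (−8, −7) and r = 3√2. The square of the distance from P to the centre is 289 + 81 = 370.
The tangent meets the radius at right angles, so tangent² = |PO|² − r² = 370 − 18 = 352.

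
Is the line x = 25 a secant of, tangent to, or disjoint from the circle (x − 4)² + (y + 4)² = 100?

Substituting the line into the circle gives y² + 8y + 357 = 0.
Δ = 64 − 1428 = −1364.
No real roots: the line does not meet the circle.

disjoint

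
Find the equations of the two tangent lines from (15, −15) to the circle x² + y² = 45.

Let a tangent through (15, −15) have slope m. Its distance from (0, 0) must equal 3√5:
[m·(−15) − (15)]² = 45(m² + 1)
2m² + 5m + 2 = 0, so m = −2 or m = −1/2.
With m = −2: 2x + y = 15. With m = −1/2: x + 2y = −15.

2x + y = 15 and x + 2y = −15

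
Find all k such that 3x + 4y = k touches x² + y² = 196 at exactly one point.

Tangency holds when the distance from the centre (0, 0) to the line equals the radius 14:
|3·0 + 4·0 − k| / √25 = 14
|k| = 14·5, so k = 70 or k = −70.

k = −70 or k = 70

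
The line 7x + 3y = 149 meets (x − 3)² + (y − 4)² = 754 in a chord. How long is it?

6√58

Centre (3, 4), r² = 754. Perpendicular distance d from centre to line = |−116| / √58 = 116/√58.
Half the chord is √(r² − d²) = √(522), so the full chord is 6√58.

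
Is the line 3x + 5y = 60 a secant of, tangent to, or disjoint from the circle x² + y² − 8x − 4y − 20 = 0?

disjoint

Substituting the line into the circle gives 34x² − 500x + 1900 = 0.
Discriminant = (−500)² − 4·34·(1900) = −8400 < 0.
No real roots: the line does not meet the circle.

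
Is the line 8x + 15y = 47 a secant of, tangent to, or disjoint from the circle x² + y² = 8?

secant

Substituting the line into the circle gives 289x² − 752x + 409 = 0.
Discriminant = (−752)² − 4·289·(409) = 92700 > 0.
Two real roots: the line is a secant.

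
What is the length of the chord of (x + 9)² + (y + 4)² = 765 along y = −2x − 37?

Centre (−9, −4), r² = 765. Perpendicular distance d from centre to line = |15| / √5 = 15/√5.
Half the chord is √(r² − d²) = √(720), so the full chord is 24√5.

24√5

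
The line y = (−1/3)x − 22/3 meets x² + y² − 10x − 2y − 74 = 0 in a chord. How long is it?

2√10

Express y = (−22 − x)/3 and substitute into the circle:
10x² − 40x − 50 = 0  ⟹  x² − 4x − 5 = 0
x = 5 or x = −1, giving (5, −9) and (−1, −7).
Chord length = distance between (5, −9) and (−1, −7) = √40 = 2√10.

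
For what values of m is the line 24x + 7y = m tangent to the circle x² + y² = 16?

For a tangent, require d(centre, line) = r = 4.
|24·0 + 7·0 − m| / √625 = 4
|m| = 4·25, so m = 100 or m = −100.

m = −100 or m = 100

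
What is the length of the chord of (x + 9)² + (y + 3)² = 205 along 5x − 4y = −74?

4√41

Substitute y = (74 + 5x)/4:
41x² + 1148x + 5412 = 0  ⟹  x² + 28x + 132 = 0
x = −6 or x = −22, giving (−6, 11) and (−22, −9).
Chord length = distance between (−6, 11) and (−22, −9) = √656 = 4√41.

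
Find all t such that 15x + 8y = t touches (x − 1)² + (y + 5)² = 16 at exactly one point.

t = −93 or t = 43

Tangency holds when the distance from the centre (1, −5) to the line equals the radius 4:
|15·1 + 8·(−5) − t| / √289 = 4
|t − (−25)| = 4·17, so t = 43 or t = −93.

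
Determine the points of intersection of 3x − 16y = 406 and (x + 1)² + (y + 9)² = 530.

(−14, −28) and (18, −22)

From the line, y = (−406 + 3x)/16. Substituting:
265x² − 1060x − 66780 = 0  ⟹  x² − 4x − 252 = 0
x = 18 or x = −14, giving (18, −22) and (−14, −28).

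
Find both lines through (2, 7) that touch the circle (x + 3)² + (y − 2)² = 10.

A line y − (7) = m(x − (2)) is tangent when its distance from (−3, 2) is √10:
[m·(−5) − (−5)]² = 10(m² + 1)
3m² − 10m + 3 = 0, so m = 3 or m = 1/3.
With m = 3: 3x − y = −1. With m = 1/3: x − 3y = −19.

3x − y = −1 and x − 3y = −19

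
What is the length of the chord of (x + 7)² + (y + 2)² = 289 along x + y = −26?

17√2

From the line, y = −x − 26. Substituting:
2x² + 62x + 336 = 0  ⟹  x² + 31x + 168 = 0
x = −7 or x = −24, giving (−7, −19) and (−24, −2).
|(−7, −19) − (−24, −2)| = √((17)² + (−17)²) = 17√2.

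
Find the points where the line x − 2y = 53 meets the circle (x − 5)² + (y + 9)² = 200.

(7, −23) and (15, −19)

From the line, y = (−53 + x)/2. Substituting:
5x² − 110x + 525 = 0  ⟹  x² − 22x + 105 = 0
x = 15 or x = 7, giving (15, −19) and (7, −23).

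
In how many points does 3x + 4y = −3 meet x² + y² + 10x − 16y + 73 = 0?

Substituting the line into the circle gives 25x² + 370x + 1369 = 0.
Discriminant = (370)² − 4·25·(1369) = 0.
A repeated root: the line is tangent.

1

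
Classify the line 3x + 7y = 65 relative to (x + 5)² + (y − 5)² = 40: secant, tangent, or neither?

secant

Substituting the line into the circle gives 58x² + 310x + 165 = 0.
Discriminant = (310)² − 4·58·(165) = 57820 > 0.
Two real roots: the line is a secant.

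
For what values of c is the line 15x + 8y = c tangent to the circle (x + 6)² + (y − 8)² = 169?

c = −247 or c = 195

Tangency holds when the distance from the centre (−6, 8) to the line equals the radius 13:
|15·(−6) + 8·8 − c| / √289 = 13
|c − (−26)| = 13·17, so c = 195 or c = −247.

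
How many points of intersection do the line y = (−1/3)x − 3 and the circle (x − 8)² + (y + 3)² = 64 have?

Substituting the line into the circle gives 10x² − 144x = 0.
Discriminant = (−144)² − 4·10·(0) = 20736 > 0.
Two real roots: the line is a secant.

2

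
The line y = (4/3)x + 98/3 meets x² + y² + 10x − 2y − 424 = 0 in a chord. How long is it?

Centre (−5, 1), r² = 450. Perpendicular distance d from centre to line = |75| / √25 = 75/√25.
Chord = 2√(r² − d²) = 2·√(225) = 30.

30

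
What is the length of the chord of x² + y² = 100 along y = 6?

From the line, y = 6. Substituting:
x² − 64 = 0
x = 8 or x = −8, giving (8, 6) and (−8, 6).
Chord length = distance between (8, 6) and (−8, 6) = √256 = 16.

16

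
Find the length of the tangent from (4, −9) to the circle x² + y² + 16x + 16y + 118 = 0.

3√15

Centre (−8, −8), r² = 10. |PO|² = (12)² + (−1)² = 145.
Power of the point: PT² = |PO|² − r² = 135, so PT = 3√15.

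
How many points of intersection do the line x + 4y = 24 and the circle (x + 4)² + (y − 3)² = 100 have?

2

Substituting the line into the circle gives 17x² + 104x − 1200 = 0.
Δ = 10816 − (−81600) = 92416.
Two real roots: the line is a secant.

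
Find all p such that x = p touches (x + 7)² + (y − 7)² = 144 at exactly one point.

Tangency holds when the distance from the centre (−7, 7) to the line equals the radius 12:
|1·(−7) + 0·7 − p| / √1 = 12
|p − (−7)| = 12, so p = 5 or p = −19.

p = −19 or p = 5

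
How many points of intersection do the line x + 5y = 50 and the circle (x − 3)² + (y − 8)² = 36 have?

Centre (3, 8), r² = 36. Distance² from centre to line = (−7)²/26 = 49/26.
Since d² < r², the line cuts the circle twice.

2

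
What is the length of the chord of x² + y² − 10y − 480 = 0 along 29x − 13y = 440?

The distance from (0, 5) to the line is 505/√1010, and r² = 505.
Chord = 2√(r² − d²) = 2·√(505/2) = √1010.

√1010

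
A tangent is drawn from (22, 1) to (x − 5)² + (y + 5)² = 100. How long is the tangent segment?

The centre is (5, −5) and r = 10. The square of the distance from P to the centre is 289 + 36 = 325.
By the tangent–radius right angle, tangent length = √(|PO|² − r²) = √225 = 15.

15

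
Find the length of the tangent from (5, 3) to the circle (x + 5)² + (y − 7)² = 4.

The centre is (−5, 7) and r = 2. The square of the distance from P to the centre is 100 + 16 = 116.
By the tangent–radius right angle, tangent length = √(|PO|² − r²) = √112 = 4√7.

4√7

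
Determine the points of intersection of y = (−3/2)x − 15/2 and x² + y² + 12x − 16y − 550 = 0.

From the line, y = (−15 − 3x)/2. Substituting:
13x² + 234x − 1495 = 0  ⟹  x² + 18x − 115 = 0
x = 5 or x = −23, giving (5, −15) and (−23, 27).

(−23, 27) and (5, −15)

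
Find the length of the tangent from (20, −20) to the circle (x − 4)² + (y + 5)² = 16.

The centre is (4, −5) and r = 4. The square of the distance from P to the centre is 256 + 225 = 481.
The tangent meets the radius at right angles, so tangent² = |PO|² − r² = 481 − 16 = 465.

√465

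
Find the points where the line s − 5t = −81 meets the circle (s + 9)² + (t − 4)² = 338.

From the line, t = (81 + s)/5. Substituting:
26s² + 572s − 2704 = 0  ⟹  s² + 22s − 104 = 0
s = 4 or s = −26, giving (4, 17) and (−26, 11).

(−26, 11) and (4, 17)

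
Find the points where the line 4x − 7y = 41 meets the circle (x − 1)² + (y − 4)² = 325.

(−9, −11) and (19, 5)

From the line, y = (−41 + 4x)/7. Substituting:
65x² − 650x − 11115 = 0  ⟹  x² − 10x − 171 = 0
x = 19 or x = −9, giving (19, 5) and (−9, −11).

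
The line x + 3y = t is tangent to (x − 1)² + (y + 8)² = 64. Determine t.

For a tangent, require d(centre, line) = r = 8.
|1·1 + 3·(−8) − t| / √10 = 8
|t − (−23)| = 8√10.

t = −23 ± 8√10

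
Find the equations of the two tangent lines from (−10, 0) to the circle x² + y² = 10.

x + 3y = −10 and x − 3y = −10

Let a tangent through (−10, 0) have slope m. Its distance from (0, 0) must equal √10:
(10m − (0))² = 10(m² + 1)
9m² − 1 = 0, so m = −1/3 or m = 1/3.
With m = −1/3: x + 3y = −10. With m = 1/3: x − 3y = −10.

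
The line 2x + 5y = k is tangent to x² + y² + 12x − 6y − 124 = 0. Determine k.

Tangency holds when the distance from the centre (−6, 3) to the line equals the radius 13:
|2·(−6) + 5·3 − k| / √29 = 13
|k − (3)| = 13√29.

k = 3 ± 13√29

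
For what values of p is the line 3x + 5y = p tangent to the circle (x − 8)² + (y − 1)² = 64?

p = 29 ± 8√34

For a tangent, require d(centre, line) = r = 8.
|3·8 + 5·1 − p| / √34 = 8
|p − (29)| = 8√34.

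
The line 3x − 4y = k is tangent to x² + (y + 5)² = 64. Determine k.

k = −20 or k = 60

For a tangent, require d(centre, line) = r = 8.
|3·0 − 4·(−5) − k| / √25 = 8
|k − (20)| = 8·5, so k = 60 or k = −20.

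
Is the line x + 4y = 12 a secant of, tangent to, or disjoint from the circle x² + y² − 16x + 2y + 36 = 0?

Substituting the line into the circle gives 17x² − 288x + 816 = 0.
Δ = 82944 − 55488 = 27456.
Two real roots: the line is a secant.

secant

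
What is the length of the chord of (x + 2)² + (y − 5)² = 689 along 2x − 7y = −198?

Substitute y = (198 + 2x)/7:
53x² + 848x − 6996 = 0  ⟹  x² + 16x − 132 = 0
x = 6 or x = −22, giving (6, 30) and (−22, 22).
Chord length = distance between (6, 30) and (−22, 22) = √848 = 4√53.

4√53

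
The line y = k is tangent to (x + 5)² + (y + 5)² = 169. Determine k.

k = −18 or k = 8

Tangency holds when the distance from the centre (−5, −5) to the line equals the radius 13:
|0·(−5) + 1·(−5) − k| / √1 = 13
|k − (−5)| = 13, so k = 8 or k = −18.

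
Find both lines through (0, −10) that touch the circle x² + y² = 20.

Write the tangent as mx − y + (−10 − m·(0)) = 0 and set its distance from the centre to 2√5:
(0m − (10))² = 20(m² + 1)
m² − 4 = 0, so m = −2 or m = 2.
Through (0, −10) these give 2x + y = −10 and 2x − y = 10.

2x + y = −10 and 2x − y = 10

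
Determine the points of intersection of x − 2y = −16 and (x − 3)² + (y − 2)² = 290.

Substitute y = (16 + x)/2:
5x² − 980 = 0  ⟹  x² − 196 = 0
x = 14 or x = −14, giving (14, 15) and (−14, 1).

(−14, 1) and (14, 15)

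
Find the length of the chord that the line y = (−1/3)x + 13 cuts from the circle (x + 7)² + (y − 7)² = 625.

Express y = (39 − x)/3 and substitute into the circle:
10x² + 90x − 4860 = 0  ⟹  x² + 9x − 486 = 0
x = 18 or x = −27, giving (18, 7) and (−27, 22).
Chord length = distance between (18, 7) and (−27, 22) = √2250 = 15√10.

15√10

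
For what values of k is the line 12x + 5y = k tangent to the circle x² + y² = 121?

The line touches the circle iff its distance from (0, 0) is 11:
|12·0 + 5·0 − k| / √169 = 11
|k| = 11·13, so k = 143 or k = −143.

k = −143 or k = 143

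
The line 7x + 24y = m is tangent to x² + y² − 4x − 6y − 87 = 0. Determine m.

For a tangent, require d(centre, line) = r = 10.
|7·2 + 24·3 − m| / √625 = 10
|m − (86)| = 10·25, so m = 336 or m = −164.

m = −164 or m = 336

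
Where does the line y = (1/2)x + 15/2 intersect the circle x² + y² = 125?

Substitute y = (15 + x)/2:
5x² + 30x − 275 = 0  ⟹  x² + 6x − 55 = 0
x = 5 or x = −11, giving (5, 10) and (−11, 2).

(−11, 2) and (5, 10)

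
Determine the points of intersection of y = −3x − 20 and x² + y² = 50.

(−7, 1) and (−5, −5)

Express y = −3x − 20 and substitute into the circle:
10x² + 120x + 350 = 0  ⟹  x² + 12x + 35 = 0
x = −5 or x = −7, giving (−5, −5) and (−7, 1).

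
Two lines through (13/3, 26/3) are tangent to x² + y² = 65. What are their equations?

Let a tangent through (13/3, 26/3) have slope m. Its distance from (0, 0) must equal √65:
[m·(−13/3) − (−26/3)]² = 65(m² + 1)
32m² + 52m − 7 = 0, so m = −7/4 or m = 1/8.
Through (13/3, 26/3) these give 7x + 4y = 65 and x − 8y = −65.

7x + 4y = 65 and x − 8y = −65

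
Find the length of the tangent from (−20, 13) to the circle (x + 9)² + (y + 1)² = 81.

The centre is (−9, −1) and r = 9. The square of the distance from P to the centre is 121 + 196 = 317.
The tangent meets the radius at right angles, so tangent² = |PO|² − r² = 317 − 81 = 236.

2√59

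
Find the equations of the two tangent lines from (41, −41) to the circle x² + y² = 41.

5x + 4y = 41 and 4x + 5y = −41

Write the tangent as mx − y + (−41 − m·(41)) = 0 and set its distance from the centre to √41:
(−41m − (41))² = 41(m² + 1)
20m² + 41m + 20 = 0, so m = −5/4 or m = −4/5.
Through (41, −41) these give 5x + 4y = 41 and 4x + 5y = −41.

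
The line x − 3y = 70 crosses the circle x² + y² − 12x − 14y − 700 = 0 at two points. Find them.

(7, −21) and (22, −16)

Express y = (−70 + x)/3 and substitute into the circle:
10x² − 290x + 1540 = 0  ⟹  x² − 29x + 154 = 0
x = 22 or x = 7, giving (22, −16) and (7, −21).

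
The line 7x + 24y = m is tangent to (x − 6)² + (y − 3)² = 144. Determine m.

m = −186 or m = 414

Tangency holds when the distance from the centre (6, 3) to the line equals the radius 12:
|7·6 + 24·3 − m| / √625 = 12
|m − (114)| = 12·25, so m = 414 or m = −186.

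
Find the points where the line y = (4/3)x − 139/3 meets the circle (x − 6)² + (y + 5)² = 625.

Substitute y = (−139 + 4x)/3:
25x² − 1100x + 10075 = 0  ⟹  x² − 44x + 403 = 0
x = 31 or x = 13, giving (31, −5) and (13, −29).

(13, −29) and (31, −5)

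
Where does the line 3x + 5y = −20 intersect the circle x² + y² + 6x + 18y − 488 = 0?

(−20, 8) and (20, −16)

Express y = (−20 − 3x)/5 and substitute into the circle:
34x² − 13600 = 0  ⟹  x² − 400 = 0
x = 20 or x = −20, giving (20, −16) and (−20, 8).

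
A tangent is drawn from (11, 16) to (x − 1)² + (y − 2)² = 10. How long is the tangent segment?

√286

The centre is (1, 2) and r = √10. The square of the distance from P to the centre is 100 + 196 = 296.
By the tangent–radius right angle, tangent length = √(|PO|² − r²) = √286.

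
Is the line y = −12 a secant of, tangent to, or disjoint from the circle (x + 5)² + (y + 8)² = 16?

tangent

Substituting the line into the circle gives x² + 10x + 25 = 0.
Discriminant = (10)² − 4·1·(25) = 0.
A repeated root: the line is tangent.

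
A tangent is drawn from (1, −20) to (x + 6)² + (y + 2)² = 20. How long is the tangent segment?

Centre (−6, −2), r² = 20. |PO|² = (7)² + (−18)² = 373.
By the tangent–radius right angle, tangent length = √(|PO|² − r²) = √353.

√353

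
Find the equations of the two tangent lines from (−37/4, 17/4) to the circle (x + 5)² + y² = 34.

A line y − (17/4) = m(x − (−37/4)) is tangent when its distance from (−5, 0) is √34:
[m·(17/4) − (−17/4)]² = 34(m² + 1)
15m² − 34m + 15 = 0, so m = 5/3 or m = 3/5.
With m = 5/3: 5x − 3y = −59. With m = 3/5: 3x − 5y = −49.

5x − 3y = −59 and 3x − 5y = −49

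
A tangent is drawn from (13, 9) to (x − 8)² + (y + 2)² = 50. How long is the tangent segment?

4√6

The centre is (8, −2) and r = 5√2. The square of the distance from P to the centre is 25 + 121 = 146.
By the tangent–radius right angle, tangent length = √(|PO|² − r²) = √96 = 4√6.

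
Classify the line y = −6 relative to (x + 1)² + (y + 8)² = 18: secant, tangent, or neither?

secant

Substituting the line into the circle gives x² + 2x − 13 = 0.
Discriminant = (2)² − 4·1·(−13) = 56 > 0.
Two real roots: the line is a secant.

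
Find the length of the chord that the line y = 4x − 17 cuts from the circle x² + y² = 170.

6√17

Express y = 4x − 17 and substitute into the circle:
17x² − 136x + 119 = 0  ⟹  x² − 8x + 7 = 0
x = 7 or x = 1, giving (7, 11) and (1, −13).
|(7, 11) − (1, −13)| = √((6)² + (24)²) = 6√17.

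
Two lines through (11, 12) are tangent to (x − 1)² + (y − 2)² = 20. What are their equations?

x − 2y = −13 and 2x − y = 10

Write the tangent as mx − y + (12 − m·(11)) = 0 and set its distance from the centre to 2√5:
(−10m − (−10))² = 20(m² + 1)
2m² − 5m + 2 = 0, so m = 1/2 or m = 2.
With m = 1/2: x − 2y = −13. With m = 2: 2x − y = 10.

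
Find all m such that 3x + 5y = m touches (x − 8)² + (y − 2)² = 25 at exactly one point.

The line touches the circle iff its distance from (8, 2) is 5:
|3·8 + 5·2 − m| / √34 = 5
|m − (34)| = 5√34.

m = 34 ± 5√34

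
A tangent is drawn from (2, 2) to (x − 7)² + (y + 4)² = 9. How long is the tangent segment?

2√13

With centre O = (7, −4), |OP|² = 61 and r² = 9.
The tangent meets the radius at right angles, so tangent² = |PO|² − r² = 61 − 9 = 52.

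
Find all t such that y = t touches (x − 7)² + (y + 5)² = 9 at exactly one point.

The line touches the circle iff its distance from (7, −5) is 3:
|0·7 + 1·(−5) − t| / √1 = 3
|t − (−5)| = 3, so t = −2 or t = −8.

t = −8 or t = −2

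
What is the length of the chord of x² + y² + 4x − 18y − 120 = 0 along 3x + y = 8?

Centre (−2, 9), r² = 205. Perpendicular distance d from centre to line = |−5| / √10 = 5/√10.
Chord = 2√(r² − d²) = 2·√(405/2) = 9√10.

9√10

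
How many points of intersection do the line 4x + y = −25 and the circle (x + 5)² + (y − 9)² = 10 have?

0

Centre (−5, 9), r² = 10. Distance² from centre to line = (14)²/17 = 196/17.
Since d² > r², the line lies outside the circle.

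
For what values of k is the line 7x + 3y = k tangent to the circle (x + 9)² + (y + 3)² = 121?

k = −72 ± 11√58

Tangency holds when the distance from the centre (−9, −3) to the line equals the radius 11:
|7·(−9) + 3·(−3) − k| / √58 = 11
|k − (−72)| = 11√58.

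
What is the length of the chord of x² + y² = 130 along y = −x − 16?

2√2

The distance from (0, 0) to the line is 16/√2, and r² = 130.
Chord = 2√(r² − d²) = 2·√(2) = 2√2.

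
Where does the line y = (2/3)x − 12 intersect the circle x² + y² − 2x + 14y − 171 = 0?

(−9, −18) and (15, −2)

Substitute y = (−36 + 2x)/3:
13x² − 78x − 1755 = 0  ⟹  x² − 6x − 135 = 0
x = 15 or x = −9, giving (15, −2) and (−9, −18).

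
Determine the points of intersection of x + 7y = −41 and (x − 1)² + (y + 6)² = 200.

Substitute y = (−41 − x)/7:
50x² − 100x − 9750 = 0  ⟹  x² − 2x − 195 = 0
x = 15 or x = −13, giving (15, −8) and (−13, −4).

(−13, −4) and (15, −8)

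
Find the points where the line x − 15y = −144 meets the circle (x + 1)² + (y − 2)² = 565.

Substitute y = (144 + x)/15:
226x² + 678x − 113904 = 0  ⟹  x² + 3x − 504 = 0
x = 21 or x = −24, giving (21, 11) and (−24, 8).

(−24, 8) and (21, 11)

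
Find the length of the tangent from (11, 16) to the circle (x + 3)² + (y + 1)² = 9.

Centre (−3, −1), r² = 9. |PO|² = (14)² + (17)² = 485.
Power of the point: PT² = |PO|² − r² = 476, so PT = 2√119.

2√119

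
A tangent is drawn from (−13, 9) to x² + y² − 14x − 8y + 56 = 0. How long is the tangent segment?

The centre is (7, 4) and r = 3. The square of the distance from P to the centre is 400 + 25 = 425.
Power of the point: PT² = |PO|² − r² = 416, so PT = 4√26.

4√26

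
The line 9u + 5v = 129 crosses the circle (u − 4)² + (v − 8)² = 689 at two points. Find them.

(−4, 33) and (21, −12)

From the line, v = (129 − 9u)/5. Substituting:
106u² − 1802u − 8904 = 0  ⟹  u² − 17u − 84 = 0
u = 21 or u = −4, giving (21, −12) and (−4, 33).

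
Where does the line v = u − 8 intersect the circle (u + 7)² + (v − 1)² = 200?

Substitute v = u − 8:
2u² − 4u − 70 = 0  ⟹  u² − 2u − 35 = 0
u = 7 or u = −5, giving (7, −1) and (−5, −13).

(−5, −13) and (7, −1)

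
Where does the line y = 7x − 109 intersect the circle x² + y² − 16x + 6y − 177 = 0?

From the line, y = 7x − 109. Substituting:
50x² − 1500x + 11050 = 0  ⟹  x² − 30x + 221 = 0
x = 17 or x = 13, giving (17, 10) and (13, −18).

(13, −18) and (17, 10)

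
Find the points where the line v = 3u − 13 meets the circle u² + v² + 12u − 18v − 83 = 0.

Express v = 3u − 13 and substitute into the circle:
10u² − 120u + 320 = 0  ⟹  u² − 12u + 32 = 0
u = 8 or u = 4, giving (8, 11) and (4, −1).

(4, −1) and (8, 11)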